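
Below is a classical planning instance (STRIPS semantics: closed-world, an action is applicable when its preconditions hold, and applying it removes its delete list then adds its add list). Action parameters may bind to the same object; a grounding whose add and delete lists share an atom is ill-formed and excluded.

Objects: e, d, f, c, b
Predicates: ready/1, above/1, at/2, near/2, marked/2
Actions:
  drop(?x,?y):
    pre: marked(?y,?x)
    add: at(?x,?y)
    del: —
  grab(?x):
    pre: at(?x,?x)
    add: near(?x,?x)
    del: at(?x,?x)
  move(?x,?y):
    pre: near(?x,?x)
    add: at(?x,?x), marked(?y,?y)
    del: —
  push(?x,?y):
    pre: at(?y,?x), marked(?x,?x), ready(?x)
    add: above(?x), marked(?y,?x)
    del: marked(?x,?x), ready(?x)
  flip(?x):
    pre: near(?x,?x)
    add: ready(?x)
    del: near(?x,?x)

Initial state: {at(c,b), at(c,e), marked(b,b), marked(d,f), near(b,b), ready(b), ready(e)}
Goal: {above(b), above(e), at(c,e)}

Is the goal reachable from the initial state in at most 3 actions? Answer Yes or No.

1. move(b,e)  →  {at(b,b), at(c,b), at(c,e), marked(b,b), marked(d,f), marked(e,e), near(b,b), ready(b), ready(e)}
2. push(e,c)  →  {above(e), at(b,b), at(c,b), at(c,e), marked(b,b), marked(c,e), marked(d,f), near(b,b), ready(b)}
3. push(b,c)  →  {above(b), above(e), at(b,b), at(c,b), at(c,e), marked(c,b), marked(c,e), marked(d,f), near(b,b)}
optimal plan length = 3; 3 ≤ 3

Yes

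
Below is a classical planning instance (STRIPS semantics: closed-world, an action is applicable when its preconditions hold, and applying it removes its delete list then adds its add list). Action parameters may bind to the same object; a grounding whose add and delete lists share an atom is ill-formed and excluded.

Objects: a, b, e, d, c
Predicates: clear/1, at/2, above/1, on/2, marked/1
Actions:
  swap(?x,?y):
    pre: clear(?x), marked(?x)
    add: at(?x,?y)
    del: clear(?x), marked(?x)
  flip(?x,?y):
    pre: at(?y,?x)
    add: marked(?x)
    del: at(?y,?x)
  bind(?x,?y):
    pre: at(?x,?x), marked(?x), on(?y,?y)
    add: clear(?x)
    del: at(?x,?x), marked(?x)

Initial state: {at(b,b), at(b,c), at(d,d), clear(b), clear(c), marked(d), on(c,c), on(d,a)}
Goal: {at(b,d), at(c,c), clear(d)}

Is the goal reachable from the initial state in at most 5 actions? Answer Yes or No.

1. flip(b,b)  →  {at(b,c), at(d,d), clear(b), clear(c), marked(b), marked(d), on(c,c), on(d,a)}
2. swap(b,d)  →  {at(b,c), at(b,d), at(d,d), clear(c), marked(d), on(c,c), on(d,a)}
3. flip(c,b)  →  {at(b,d), at(d,d), clear(c), marked(c), marked(d), on(c,c), on(d,a)}
4. swap(c,c)  →  {at(b,d), at(c,c), at(d,d), marked(d), on(c,c), on(d,a)}
5. bind(d,c)  →  {at(b,d), at(c,c), clear(d), on(c,c), on(d,a)}
optimal plan length = 5; 5 ≤ 5

Yes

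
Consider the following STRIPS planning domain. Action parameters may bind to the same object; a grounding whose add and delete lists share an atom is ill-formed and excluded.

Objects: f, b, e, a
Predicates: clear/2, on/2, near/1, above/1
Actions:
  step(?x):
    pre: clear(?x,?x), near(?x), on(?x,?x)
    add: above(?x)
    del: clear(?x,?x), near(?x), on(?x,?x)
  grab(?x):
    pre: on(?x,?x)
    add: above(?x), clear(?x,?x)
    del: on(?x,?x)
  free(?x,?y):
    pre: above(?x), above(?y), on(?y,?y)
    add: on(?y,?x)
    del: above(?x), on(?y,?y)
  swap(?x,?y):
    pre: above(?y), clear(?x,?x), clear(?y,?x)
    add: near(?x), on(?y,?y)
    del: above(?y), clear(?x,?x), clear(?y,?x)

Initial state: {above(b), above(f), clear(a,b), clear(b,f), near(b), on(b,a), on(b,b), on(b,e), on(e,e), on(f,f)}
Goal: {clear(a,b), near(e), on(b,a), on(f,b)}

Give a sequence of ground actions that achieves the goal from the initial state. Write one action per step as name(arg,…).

grab(e); free(b,f); swap(e,e)

1. grab(e)  →  {above(b), above(e), above(f), clear(a,b), clear(b,f), clear(e,e), near(b), on(b,a), on(b,b), on(b,e), on(f,f)}
2. free(b,f)  →  {above(e), above(f), clear(a,b), clear(b,f), clear(e,e), near(b), on(b,a), on(b,b), on(b,e), on(f,b)}
3. swap(e,e)  →  {above(f), clear(a,b), clear(b,f), near(b), near(e), on(b,a), on(b,b), on(b,e), on(e,e), on(f,b)}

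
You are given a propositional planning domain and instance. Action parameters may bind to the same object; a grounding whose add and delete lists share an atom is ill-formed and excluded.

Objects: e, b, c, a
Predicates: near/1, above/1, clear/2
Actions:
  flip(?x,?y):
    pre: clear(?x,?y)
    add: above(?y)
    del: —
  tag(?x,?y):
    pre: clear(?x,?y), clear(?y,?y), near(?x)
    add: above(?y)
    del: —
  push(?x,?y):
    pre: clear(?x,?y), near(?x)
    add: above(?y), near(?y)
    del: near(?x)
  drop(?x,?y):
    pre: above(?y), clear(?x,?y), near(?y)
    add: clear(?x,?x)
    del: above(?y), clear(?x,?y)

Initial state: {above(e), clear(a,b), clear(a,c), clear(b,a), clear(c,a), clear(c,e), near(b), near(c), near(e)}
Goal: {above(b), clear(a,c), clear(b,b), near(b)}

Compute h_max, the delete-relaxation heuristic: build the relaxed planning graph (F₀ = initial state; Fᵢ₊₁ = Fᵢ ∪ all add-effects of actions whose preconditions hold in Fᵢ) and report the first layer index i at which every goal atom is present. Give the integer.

F0 = init (9 atoms)
F1 = F0 ∪ {above(a), above(b), above(c), clear(c,c), near(a)}  (14 atoms)
F2 = F1 ∪ {clear(a,a), clear(b,b)}  (16 atoms)
goal ⊆ F2  ⇒  h_max = 2

2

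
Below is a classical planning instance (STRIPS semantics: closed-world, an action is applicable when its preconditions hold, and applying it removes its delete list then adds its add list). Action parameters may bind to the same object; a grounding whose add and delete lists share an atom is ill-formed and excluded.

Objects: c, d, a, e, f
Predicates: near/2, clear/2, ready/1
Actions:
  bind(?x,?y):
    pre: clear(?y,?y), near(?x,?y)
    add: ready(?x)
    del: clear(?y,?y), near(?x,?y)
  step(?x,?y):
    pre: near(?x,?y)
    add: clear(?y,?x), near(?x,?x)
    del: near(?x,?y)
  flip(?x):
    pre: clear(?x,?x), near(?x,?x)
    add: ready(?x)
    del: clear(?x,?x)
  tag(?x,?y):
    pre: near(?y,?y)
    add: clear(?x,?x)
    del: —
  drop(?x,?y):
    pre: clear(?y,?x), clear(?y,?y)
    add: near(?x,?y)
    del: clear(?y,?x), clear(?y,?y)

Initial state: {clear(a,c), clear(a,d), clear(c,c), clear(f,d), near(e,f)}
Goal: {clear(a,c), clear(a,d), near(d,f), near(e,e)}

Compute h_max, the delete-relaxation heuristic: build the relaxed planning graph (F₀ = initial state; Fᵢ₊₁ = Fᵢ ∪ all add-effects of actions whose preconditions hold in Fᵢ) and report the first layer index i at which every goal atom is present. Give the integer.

F0 = init (5 atoms)
F1 = F0 ∪ {clear(f,e), near(c,c), near(e,e)}  (8 atoms)
F2 = F1 ∪ {clear(a,a), clear(d,d), clear(e,e), clear(f,f), ready(c)}  (13 atoms)
F3 = F2 ∪ {near(a,a), near(c,a), near(d,a), near(d,d), near(d,f), near(f,f), ready(e)}  (20 atoms)
goal ⊆ F3  ⇒  h_max = 3

3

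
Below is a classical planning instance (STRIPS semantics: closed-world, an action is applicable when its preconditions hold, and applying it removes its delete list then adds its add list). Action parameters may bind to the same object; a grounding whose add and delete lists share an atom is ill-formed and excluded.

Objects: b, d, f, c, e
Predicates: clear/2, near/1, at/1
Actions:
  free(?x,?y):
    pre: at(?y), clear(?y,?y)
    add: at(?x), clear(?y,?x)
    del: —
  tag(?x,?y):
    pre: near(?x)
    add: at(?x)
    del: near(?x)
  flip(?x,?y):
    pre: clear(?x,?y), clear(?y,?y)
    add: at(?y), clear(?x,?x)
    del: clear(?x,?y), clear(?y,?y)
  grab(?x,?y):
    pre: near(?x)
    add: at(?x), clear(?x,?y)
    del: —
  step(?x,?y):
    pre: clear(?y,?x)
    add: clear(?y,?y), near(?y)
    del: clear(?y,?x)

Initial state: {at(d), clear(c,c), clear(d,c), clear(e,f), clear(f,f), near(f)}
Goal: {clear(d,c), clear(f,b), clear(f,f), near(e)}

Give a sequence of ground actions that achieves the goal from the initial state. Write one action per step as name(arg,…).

grab(f,b); step(f,e)

1. grab(f,b)  →  {at(d), at(f), clear(c,c), clear(d,c), clear(e,f), clear(f,b), clear(f,f), near(f)}
2. step(f,e)  →  {at(d), at(f), clear(c,c), clear(d,c), clear(e,e), clear(f,b), clear(f,f), near(e), near(f)}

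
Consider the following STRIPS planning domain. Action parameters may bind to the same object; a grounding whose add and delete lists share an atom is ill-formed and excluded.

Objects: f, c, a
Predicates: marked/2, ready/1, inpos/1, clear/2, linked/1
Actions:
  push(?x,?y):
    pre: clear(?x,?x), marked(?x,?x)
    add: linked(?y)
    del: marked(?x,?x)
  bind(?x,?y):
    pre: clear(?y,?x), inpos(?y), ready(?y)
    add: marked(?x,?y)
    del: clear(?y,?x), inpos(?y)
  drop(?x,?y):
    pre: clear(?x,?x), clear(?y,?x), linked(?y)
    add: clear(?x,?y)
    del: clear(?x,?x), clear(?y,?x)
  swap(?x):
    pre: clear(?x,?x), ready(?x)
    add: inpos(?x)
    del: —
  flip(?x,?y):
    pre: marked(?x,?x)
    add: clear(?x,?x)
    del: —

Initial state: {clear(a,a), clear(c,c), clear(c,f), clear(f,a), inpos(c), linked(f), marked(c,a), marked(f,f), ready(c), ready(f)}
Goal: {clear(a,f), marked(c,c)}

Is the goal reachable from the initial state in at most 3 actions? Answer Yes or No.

Yes

1. bind(c,c)  →  {clear(a,a), clear(c,f), clear(f,a), linked(f), marked(c,a), marked(c,c), marked(f,f), ready(c), ready(f)}
2. drop(a,f)  →  {clear(a,f), clear(c,f), linked(f), marked(c,a), marked(c,c), marked(f,f), ready(c), ready(f)}
optimal plan length = 2; 2 ≤ 3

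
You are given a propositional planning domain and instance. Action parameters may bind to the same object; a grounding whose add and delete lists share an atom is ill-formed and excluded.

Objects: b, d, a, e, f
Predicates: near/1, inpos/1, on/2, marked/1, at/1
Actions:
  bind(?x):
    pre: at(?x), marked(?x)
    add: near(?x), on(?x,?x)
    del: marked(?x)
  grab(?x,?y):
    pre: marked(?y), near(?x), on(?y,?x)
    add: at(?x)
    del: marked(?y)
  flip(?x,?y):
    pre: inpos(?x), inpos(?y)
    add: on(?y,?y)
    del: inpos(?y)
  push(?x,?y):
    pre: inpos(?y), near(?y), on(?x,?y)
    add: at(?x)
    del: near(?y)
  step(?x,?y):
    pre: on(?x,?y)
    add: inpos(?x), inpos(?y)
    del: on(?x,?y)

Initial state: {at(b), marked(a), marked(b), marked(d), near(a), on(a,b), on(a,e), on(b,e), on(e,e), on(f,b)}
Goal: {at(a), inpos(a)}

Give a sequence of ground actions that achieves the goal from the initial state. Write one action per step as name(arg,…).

1. bind(b)  →  {at(b), marked(a), marked(d), near(a), near(b), on(a,b), on(a,e), on(b,b), on(b,e), on(e,e), on(f,b)}
2. step(b,b)  →  {at(b), inpos(b), marked(a), marked(d), near(a), near(b), on(a,b), on(a,e), on(b,e), on(e,e), on(f,b)}
3. push(a,b)  →  {at(a), at(b), inpos(b), marked(a), marked(d), near(a), on(a,b), on(a,e), on(b,e), on(e,e), on(f,b)}
4. step(a,b)  →  {at(a), at(b), inpos(a), inpos(b), marked(a), marked(d), near(a), on(a,e), on(b,e), on(e,e), on(f,b)}

bind(b); step(b,b); push(a,b); step(a,b)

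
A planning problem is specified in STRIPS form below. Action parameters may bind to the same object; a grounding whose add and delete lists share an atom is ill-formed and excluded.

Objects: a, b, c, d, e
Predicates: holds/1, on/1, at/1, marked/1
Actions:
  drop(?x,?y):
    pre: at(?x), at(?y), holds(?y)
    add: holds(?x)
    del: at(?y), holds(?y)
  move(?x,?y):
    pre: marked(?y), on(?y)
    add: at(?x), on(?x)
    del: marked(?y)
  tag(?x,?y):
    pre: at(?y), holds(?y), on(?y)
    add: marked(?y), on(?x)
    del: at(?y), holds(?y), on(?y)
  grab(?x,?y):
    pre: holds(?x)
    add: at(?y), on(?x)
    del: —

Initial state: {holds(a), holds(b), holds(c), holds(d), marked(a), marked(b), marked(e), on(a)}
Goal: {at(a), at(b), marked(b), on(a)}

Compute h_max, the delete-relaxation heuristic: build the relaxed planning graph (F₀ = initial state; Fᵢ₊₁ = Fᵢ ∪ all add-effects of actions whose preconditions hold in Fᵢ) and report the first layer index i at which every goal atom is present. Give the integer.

1

F0 = init (8 atoms)
F1 = F0 ∪ {at(a), at(b), at(c), at(d), at(e), on(b), on(c), on(d), on(e)}  (17 atoms)
goal ⊆ F1  ⇒  h_max = 1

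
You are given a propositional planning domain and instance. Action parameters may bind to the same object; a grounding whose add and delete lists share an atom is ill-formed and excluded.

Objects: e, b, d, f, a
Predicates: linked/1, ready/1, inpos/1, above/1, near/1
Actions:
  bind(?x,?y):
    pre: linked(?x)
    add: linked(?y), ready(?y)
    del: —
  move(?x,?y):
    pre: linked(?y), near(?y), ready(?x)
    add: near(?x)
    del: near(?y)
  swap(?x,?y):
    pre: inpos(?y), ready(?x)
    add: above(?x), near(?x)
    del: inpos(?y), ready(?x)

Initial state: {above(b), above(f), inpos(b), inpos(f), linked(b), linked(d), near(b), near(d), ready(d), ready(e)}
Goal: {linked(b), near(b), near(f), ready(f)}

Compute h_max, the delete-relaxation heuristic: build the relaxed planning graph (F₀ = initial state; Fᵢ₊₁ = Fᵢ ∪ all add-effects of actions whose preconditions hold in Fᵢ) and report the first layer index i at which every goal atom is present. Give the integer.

F0 = init (10 atoms)
F1 = F0 ∪ {above(d), above(e), linked(a), linked(e), linked(f), near(e), ready(a), ready(b), ready(f)}  (19 atoms)
F2 = F1 ∪ {above(a), near(a), near(f)}  (22 atoms)
goal ⊆ F2  ⇒  h_max = 2

2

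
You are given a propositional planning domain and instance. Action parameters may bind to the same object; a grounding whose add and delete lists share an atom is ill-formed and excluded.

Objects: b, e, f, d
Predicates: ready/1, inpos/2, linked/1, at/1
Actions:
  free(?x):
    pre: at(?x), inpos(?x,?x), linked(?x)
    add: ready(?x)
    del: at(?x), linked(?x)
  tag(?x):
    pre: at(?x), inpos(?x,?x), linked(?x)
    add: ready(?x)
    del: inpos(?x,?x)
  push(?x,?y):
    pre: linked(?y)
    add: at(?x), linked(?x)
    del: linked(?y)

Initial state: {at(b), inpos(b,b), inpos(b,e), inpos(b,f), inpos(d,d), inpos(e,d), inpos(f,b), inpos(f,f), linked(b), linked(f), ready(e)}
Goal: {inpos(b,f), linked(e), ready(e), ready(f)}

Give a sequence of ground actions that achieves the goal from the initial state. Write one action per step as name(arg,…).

push(e,f); push(f,b); free(f)

1. push(e,f)  →  {at(b), at(e), inpos(b,b), inpos(b,e), inpos(b,f), inpos(d,d), inpos(e,d), inpos(f,b), inpos(f,f), linked(b), linked(e), ready(e)}
2. push(f,b)  →  {at(b), at(e), at(f), inpos(b,b), inpos(b,e), inpos(b,f), inpos(d,d), inpos(e,d), inpos(f,b), inpos(f,f), linked(e), linked(f), ready(e)}
3. free(f)  →  {at(b), at(e), inpos(b,b), inpos(b,e), inpos(b,f), inpos(d,d), inpos(e,d), inpos(f,b), inpos(f,f), linked(e), ready(e), ready(f)}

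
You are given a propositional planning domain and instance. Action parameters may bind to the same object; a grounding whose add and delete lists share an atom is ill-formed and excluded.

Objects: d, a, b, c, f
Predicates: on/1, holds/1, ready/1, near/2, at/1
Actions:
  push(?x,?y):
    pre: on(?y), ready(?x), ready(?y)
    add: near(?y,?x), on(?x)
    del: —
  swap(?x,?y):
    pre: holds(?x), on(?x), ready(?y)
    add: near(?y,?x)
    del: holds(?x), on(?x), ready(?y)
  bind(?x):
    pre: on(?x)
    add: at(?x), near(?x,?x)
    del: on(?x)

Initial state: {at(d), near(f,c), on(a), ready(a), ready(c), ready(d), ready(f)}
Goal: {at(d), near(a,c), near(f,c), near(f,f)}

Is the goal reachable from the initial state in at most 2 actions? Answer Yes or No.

1. push(c,a)  →  {at(d), near(a,c), near(f,c), on(a), on(c), ready(a), ready(c), ready(d), ready(f)}
2. push(f,a)  →  {at(d), near(a,c), near(a,f), near(f,c), on(a), on(c), on(f), ready(a), ready(c), ready(d), ready(f)}
3. push(f,f)  →  {at(d), near(a,c), near(a,f), near(f,c), near(f,f), on(a), on(c), on(f), ready(a), ready(c), ready(d), ready(f)}
optimal plan length = 3; 3 > 2

No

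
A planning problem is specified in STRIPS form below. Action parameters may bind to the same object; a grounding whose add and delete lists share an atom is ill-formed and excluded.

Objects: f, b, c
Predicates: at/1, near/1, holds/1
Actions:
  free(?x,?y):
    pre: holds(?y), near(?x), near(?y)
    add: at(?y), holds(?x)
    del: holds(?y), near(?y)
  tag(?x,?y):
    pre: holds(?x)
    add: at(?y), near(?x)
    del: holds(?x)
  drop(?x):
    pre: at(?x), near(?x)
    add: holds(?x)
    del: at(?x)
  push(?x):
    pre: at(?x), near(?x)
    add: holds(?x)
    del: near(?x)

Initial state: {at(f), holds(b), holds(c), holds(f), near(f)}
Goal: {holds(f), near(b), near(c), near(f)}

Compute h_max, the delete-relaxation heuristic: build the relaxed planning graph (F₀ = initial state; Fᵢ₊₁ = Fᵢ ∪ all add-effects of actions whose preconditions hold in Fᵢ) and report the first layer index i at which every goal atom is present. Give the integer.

F0 = init (5 atoms)
F1 = F0 ∪ {at(b), at(c), near(b), near(c)}  (9 atoms)
goal ⊆ F1  ⇒  h_max = 1

1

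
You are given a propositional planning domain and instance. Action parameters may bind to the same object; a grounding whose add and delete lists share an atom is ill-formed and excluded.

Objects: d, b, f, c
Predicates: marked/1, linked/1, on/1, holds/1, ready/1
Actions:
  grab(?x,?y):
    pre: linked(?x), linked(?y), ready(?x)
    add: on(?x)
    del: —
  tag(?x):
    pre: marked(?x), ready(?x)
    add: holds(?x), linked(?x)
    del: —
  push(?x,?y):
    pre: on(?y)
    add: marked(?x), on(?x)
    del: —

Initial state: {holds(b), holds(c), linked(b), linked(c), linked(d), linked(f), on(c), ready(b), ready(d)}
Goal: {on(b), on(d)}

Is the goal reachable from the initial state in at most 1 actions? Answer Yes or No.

No

1. grab(d,d)  →  {holds(b), holds(c), linked(b), linked(c), linked(d), linked(f), on(c), on(d), ready(b), ready(d)}
2. grab(b,d)  →  {holds(b), holds(c), linked(b), linked(c), linked(d), linked(f), on(b), on(c), on(d), ready(b), ready(d)}
optimal plan length = 2; 2 > 1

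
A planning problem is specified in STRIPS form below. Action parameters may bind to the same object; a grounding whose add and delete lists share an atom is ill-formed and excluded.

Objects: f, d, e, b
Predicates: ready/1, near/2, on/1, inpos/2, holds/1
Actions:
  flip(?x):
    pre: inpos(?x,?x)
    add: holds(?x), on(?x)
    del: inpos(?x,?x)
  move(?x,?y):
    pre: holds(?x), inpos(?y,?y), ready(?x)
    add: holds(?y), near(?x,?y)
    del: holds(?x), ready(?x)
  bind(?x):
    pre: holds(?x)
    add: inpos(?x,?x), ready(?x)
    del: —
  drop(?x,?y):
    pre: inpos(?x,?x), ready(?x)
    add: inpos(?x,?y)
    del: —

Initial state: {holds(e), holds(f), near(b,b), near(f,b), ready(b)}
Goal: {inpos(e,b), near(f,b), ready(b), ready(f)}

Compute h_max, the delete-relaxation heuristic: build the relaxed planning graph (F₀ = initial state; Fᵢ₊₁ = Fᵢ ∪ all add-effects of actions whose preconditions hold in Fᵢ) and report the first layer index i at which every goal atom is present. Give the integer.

2

F0 = init (5 atoms)
F1 = F0 ∪ {inpos(e,e), inpos(f,f), ready(e), ready(f)}  (9 atoms)
F2 = F1 ∪ {inpos(e,b), inpos(e,d), inpos(e,f), inpos(f,b), inpos(f,d), inpos(f,e), near(e,f), near(f,e), on(e), on(f)}  (19 atoms)
goal ⊆ F2  ⇒  h_max = 2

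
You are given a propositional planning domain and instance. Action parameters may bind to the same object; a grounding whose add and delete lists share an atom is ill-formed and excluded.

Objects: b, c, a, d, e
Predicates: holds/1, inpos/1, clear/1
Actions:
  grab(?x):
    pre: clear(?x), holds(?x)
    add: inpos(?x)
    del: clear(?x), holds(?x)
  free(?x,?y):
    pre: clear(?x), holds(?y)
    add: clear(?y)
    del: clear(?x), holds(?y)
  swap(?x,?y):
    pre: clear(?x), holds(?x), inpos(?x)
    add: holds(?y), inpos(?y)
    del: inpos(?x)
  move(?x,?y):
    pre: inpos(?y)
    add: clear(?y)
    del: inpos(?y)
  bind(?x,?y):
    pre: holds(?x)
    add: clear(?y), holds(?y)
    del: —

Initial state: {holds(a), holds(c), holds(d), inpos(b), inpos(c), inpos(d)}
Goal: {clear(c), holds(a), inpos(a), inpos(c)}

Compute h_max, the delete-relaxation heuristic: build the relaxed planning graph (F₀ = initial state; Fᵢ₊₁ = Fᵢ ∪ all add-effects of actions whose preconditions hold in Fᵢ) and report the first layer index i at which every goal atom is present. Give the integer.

F0 = init (6 atoms)
F1 = F0 ∪ {clear(a), clear(b), clear(c), clear(d), clear(e), holds(b), holds(e)}  (13 atoms)
F2 = F1 ∪ {inpos(a), inpos(e)}  (15 atoms)
goal ⊆ F2  ⇒  h_max = 2

2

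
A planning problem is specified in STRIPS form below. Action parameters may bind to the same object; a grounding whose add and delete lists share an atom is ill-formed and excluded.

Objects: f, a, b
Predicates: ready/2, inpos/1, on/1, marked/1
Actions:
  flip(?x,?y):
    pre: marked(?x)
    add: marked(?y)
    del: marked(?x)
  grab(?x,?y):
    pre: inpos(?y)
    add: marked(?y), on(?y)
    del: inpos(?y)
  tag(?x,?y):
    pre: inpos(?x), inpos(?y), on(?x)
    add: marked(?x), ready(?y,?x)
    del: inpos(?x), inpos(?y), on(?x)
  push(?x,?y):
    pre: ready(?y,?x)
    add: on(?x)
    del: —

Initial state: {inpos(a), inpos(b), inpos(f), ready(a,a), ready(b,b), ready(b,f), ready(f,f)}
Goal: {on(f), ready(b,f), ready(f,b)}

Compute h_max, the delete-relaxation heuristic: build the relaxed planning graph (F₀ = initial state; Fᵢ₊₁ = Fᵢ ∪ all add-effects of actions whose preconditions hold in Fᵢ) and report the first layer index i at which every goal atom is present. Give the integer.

F0 = init (7 atoms)
F1 = F0 ∪ {marked(a), marked(b), marked(f), on(a), on(b), on(f)}  (13 atoms)
F2 = F1 ∪ {ready(a,b), ready(a,f), ready(b,a), ready(f,a), ready(f,b)}  (18 atoms)
goal ⊆ F2  ⇒  h_max = 2

2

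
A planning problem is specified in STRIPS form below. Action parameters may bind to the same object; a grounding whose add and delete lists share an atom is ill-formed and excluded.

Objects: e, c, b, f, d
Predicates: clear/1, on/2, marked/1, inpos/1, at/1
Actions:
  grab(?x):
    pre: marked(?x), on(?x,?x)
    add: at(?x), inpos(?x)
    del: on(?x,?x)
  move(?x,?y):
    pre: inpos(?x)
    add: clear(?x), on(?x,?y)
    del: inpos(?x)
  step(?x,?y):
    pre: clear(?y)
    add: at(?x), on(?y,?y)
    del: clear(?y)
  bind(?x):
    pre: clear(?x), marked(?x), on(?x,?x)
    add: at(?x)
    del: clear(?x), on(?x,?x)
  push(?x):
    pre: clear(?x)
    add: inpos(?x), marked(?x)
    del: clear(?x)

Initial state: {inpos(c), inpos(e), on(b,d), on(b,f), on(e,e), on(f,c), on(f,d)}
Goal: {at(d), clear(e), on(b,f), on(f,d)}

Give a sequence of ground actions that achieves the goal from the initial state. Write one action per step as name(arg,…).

move(e,e); move(c,e); step(d,c)

1. move(e,e)  →  {clear(e), inpos(c), on(b,d), on(b,f), on(e,e), on(f,c), on(f,d)}
2. move(c,e)  →  {clear(c), clear(e), on(b,d), on(b,f), on(c,e), on(e,e), on(f,c), on(f,d)}
3. step(d,c)  →  {at(d), clear(e), on(b,d), on(b,f), on(c,c), on(c,e), on(e,e), on(f,c), on(f,d)}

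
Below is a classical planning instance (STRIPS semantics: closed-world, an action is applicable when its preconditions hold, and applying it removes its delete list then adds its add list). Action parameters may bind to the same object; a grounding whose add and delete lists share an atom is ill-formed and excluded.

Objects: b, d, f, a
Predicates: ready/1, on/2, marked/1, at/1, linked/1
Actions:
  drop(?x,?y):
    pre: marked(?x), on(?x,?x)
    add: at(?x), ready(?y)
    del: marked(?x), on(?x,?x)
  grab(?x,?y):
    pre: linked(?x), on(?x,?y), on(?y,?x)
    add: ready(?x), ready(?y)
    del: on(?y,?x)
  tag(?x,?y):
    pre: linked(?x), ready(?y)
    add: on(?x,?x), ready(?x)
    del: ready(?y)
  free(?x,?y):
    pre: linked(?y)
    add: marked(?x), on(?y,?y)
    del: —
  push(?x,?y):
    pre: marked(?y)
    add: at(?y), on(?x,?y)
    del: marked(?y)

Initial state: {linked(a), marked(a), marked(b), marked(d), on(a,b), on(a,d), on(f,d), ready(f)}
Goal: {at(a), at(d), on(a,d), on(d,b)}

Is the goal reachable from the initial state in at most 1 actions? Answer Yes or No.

No

1. push(b,d)  →  {at(d), linked(a), marked(a), marked(b), on(a,b), on(a,d), on(b,d), on(f,d), ready(f)}
2. push(b,a)  →  {at(a), at(d), linked(a), marked(b), on(a,b), on(a,d), on(b,a), on(b,d), on(f,d), ready(f)}
3. push(d,b)  →  {at(a), at(b), at(d), linked(a), on(a,b), on(a,d), on(b,a), on(b,d), on(d,b), on(f,d), ready(f)}
optimal plan length = 3; 3 > 1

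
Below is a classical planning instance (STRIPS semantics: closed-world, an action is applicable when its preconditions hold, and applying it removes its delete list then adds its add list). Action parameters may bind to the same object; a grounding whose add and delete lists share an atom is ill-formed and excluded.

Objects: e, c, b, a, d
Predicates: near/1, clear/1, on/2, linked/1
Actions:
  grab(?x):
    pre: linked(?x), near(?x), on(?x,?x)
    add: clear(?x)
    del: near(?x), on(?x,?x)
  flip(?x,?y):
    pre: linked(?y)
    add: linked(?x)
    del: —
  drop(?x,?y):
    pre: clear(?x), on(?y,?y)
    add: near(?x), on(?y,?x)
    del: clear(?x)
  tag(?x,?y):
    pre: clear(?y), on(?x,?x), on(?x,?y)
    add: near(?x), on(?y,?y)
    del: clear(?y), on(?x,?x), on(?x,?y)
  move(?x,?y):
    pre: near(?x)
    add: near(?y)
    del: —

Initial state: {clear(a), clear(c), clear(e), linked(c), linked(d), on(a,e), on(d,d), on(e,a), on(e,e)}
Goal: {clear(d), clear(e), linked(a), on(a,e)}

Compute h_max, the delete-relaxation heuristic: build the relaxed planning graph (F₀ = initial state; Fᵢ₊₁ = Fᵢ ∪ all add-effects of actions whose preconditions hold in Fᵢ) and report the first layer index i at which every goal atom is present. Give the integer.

3

F0 = init (9 atoms)
F1 = F0 ∪ {linked(a), linked(b), linked(e), near(a), near(c), near(e), on(a,a), on(d,a), on(d,c), on(d,e), on(e,c)}  (20 atoms)
F2 = F1 ∪ {near(b), near(d), on(a,c), on(c,c)}  (24 atoms)
F3 = F2 ∪ {clear(d), on(c,a), on(c,e)}  (27 atoms)
goal ⊆ F3  ⇒  h_max = 3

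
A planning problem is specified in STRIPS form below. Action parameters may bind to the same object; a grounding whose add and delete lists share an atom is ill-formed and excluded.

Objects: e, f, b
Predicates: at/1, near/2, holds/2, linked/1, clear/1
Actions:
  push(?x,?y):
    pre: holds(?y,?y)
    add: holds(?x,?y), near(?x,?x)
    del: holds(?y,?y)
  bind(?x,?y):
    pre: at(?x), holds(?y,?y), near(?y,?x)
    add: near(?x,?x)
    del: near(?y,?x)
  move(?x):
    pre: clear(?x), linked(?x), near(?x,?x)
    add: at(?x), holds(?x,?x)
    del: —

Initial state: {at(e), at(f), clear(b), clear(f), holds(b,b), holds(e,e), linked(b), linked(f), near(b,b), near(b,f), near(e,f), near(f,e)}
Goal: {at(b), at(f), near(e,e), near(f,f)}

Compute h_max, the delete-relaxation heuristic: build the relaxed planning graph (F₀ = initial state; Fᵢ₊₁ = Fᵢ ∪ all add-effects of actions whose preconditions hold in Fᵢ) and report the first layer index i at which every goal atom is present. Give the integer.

F0 = init (12 atoms)
F1 = F0 ∪ {at(b), holds(b,e), holds(e,b), holds(f,b), holds(f,e), near(e,e), near(f,f)}  (19 atoms)
goal ⊆ F1  ⇒  h_max = 1

1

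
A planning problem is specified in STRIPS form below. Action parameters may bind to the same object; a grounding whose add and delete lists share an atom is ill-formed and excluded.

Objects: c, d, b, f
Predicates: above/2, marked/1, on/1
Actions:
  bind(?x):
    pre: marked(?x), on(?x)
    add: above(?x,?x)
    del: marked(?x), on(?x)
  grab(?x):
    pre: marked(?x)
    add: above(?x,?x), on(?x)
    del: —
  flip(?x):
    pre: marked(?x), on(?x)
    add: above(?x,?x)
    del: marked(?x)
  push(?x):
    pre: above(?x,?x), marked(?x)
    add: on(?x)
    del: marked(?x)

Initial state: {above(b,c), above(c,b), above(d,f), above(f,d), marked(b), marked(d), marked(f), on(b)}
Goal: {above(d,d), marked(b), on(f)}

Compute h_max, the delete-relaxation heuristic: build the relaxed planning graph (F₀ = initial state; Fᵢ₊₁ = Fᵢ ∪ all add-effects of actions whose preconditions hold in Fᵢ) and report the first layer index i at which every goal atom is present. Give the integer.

F0 = init (8 atoms)
F1 = F0 ∪ {above(b,b), above(d,d), above(f,f), on(d), on(f)}  (13 atoms)
goal ⊆ F1  ⇒  h_max = 1

1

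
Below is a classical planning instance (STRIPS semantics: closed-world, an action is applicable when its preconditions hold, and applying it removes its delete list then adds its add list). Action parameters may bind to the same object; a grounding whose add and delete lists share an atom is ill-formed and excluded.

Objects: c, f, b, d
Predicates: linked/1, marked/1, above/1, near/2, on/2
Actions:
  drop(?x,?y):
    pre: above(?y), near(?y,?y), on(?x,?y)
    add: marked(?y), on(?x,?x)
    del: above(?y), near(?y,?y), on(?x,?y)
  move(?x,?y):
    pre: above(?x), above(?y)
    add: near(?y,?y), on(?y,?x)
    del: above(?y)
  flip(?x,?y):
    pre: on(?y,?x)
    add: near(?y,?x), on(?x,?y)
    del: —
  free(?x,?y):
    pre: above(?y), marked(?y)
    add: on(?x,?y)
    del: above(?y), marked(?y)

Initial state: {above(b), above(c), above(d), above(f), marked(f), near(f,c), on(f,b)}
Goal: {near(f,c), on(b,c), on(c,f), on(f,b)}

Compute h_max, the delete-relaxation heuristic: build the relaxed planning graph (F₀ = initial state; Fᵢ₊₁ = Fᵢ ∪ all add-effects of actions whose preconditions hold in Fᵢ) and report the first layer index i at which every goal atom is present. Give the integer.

F0 = init (7 atoms)
F1 = F0 ∪ {near(b,b), near(c,c), near(d,d), near(f,b), near(f,f), on(b,b), on(b,c), on(b,d), on(b,f), on(c,b), on(c,c), on(c,d), on(c,f), on(d,b), on(d,c), on(d,d), on(d,f), on(f,c), on(f,d), on(f,f)}  (27 atoms)
goal ⊆ F1  ⇒  h_max = 1

1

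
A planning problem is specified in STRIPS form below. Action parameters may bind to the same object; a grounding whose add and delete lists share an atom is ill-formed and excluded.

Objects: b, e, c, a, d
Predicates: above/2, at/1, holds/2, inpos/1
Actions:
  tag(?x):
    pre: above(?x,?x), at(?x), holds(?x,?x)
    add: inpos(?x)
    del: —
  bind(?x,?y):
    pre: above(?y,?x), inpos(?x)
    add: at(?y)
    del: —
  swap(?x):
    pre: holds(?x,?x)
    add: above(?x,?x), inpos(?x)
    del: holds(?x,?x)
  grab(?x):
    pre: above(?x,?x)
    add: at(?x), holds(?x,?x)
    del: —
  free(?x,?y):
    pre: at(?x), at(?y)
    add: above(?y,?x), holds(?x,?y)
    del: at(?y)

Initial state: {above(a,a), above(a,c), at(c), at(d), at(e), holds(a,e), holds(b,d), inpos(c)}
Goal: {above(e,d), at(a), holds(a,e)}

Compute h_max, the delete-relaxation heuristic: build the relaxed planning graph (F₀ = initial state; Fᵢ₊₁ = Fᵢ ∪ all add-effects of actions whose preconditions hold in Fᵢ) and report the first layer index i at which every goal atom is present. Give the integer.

F0 = init (8 atoms)
F1 = F0 ∪ {above(c,c), above(c,d), above(c,e), above(d,c), above(d,d), above(d,e), above(e,c), above(e,d), above(e,e), at(a), holds(a,a), holds(c,c), holds(c,d), holds(c,e), holds(d,c), holds(d,d), holds(d,e), holds(e,c), holds(e,d), holds(e,e)}  (28 atoms)
goal ⊆ F1  ⇒  h_max = 1

1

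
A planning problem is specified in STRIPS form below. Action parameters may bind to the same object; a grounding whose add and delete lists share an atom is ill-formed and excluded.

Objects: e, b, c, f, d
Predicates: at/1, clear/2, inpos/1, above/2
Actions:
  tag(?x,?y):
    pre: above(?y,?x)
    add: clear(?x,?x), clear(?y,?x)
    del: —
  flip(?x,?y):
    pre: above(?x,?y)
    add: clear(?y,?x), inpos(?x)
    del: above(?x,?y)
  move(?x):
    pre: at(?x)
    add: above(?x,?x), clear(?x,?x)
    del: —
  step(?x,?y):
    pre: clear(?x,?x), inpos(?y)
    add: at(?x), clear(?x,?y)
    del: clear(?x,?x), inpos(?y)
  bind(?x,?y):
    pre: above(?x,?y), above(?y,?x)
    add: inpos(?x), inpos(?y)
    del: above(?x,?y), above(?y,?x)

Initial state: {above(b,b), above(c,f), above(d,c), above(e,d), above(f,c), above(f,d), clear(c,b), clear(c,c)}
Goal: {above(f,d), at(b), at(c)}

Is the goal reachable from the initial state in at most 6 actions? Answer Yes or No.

Yes

1. tag(b,b)  →  {above(b,b), above(c,f), above(d,c), above(e,d), above(f,c), above(f,d), clear(b,b), clear(c,b), clear(c,c)}
2. bind(c,f)  →  {above(b,b), above(d,c), above(e,d), above(f,d), clear(b,b), clear(c,b), clear(c,c), inpos(c), inpos(f)}
3. step(b,c)  →  {above(b,b), above(d,c), above(e,d), above(f,d), at(b), clear(b,c), clear(c,b), clear(c,c), inpos(f)}
4. step(c,f)  →  {above(b,b), above(d,c), above(e,d), above(f,d), at(b), at(c), clear(b,c), clear(c,b), clear(c,f)}
optimal plan length = 4; 4 ≤ 6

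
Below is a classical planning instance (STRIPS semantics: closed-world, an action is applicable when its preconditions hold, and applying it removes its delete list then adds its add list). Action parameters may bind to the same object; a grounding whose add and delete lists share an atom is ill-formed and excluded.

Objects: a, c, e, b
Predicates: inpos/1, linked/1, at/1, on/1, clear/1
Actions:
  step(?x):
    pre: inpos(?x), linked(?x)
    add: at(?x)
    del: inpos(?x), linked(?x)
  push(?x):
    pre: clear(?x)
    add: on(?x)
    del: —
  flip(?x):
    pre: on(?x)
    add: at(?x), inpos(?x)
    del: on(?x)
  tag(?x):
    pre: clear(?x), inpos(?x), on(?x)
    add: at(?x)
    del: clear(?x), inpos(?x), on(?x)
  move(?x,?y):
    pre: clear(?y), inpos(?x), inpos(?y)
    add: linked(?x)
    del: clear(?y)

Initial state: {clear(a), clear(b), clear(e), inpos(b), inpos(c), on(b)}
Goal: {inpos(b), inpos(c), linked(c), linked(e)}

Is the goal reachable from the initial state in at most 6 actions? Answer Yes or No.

1. push(e)  →  {clear(a), clear(b), clear(e), inpos(b), inpos(c), on(b), on(e)}
2. flip(e)  →  {at(e), clear(a), clear(b), clear(e), inpos(b), inpos(c), inpos(e), on(b)}
3. move(c,e)  →  {at(e), clear(a), clear(b), inpos(b), inpos(c), inpos(e), linked(c), on(b)}
4. move(e,b)  →  {at(e), clear(a), inpos(b), inpos(c), inpos(e), linked(c), linked(e), on(b)}
optimal plan length = 4; 4 ≤ 6

Yes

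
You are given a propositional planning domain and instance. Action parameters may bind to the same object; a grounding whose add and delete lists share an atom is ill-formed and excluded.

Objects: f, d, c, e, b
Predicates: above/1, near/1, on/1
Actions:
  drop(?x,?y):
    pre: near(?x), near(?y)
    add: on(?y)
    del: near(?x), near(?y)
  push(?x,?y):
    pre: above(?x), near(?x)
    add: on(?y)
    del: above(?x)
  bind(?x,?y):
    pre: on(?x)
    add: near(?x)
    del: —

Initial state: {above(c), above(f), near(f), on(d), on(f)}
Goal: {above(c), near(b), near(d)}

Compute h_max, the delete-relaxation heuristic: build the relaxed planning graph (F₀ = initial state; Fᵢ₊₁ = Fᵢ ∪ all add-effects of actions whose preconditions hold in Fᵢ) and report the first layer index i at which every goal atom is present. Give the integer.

2

F0 = init (5 atoms)
F1 = F0 ∪ {near(d), on(b), on(c), on(e)}  (9 atoms)
F2 = F1 ∪ {near(b), near(c), near(e)}  (12 atoms)
goal ⊆ F2  ⇒  h_max = 2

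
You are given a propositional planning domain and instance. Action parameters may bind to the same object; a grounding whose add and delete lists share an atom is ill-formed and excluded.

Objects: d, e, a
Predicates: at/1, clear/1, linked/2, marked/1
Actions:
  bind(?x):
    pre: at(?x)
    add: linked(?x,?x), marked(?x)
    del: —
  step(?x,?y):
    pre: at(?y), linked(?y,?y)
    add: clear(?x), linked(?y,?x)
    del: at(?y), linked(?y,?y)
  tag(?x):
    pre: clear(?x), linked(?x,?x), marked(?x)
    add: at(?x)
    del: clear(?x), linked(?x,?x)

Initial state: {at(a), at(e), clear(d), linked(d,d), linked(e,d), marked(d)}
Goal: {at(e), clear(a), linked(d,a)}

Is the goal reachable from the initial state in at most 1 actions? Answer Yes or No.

No

1. tag(d)  →  {at(a), at(d), at(e), linked(e,d), marked(d)}
2. bind(d)  →  {at(a), at(d), at(e), linked(d,d), linked(e,d), marked(d)}
3. step(a,d)  →  {at(a), at(e), clear(a), linked(d,a), linked(e,d), marked(d)}
optimal plan length = 3; 3 > 1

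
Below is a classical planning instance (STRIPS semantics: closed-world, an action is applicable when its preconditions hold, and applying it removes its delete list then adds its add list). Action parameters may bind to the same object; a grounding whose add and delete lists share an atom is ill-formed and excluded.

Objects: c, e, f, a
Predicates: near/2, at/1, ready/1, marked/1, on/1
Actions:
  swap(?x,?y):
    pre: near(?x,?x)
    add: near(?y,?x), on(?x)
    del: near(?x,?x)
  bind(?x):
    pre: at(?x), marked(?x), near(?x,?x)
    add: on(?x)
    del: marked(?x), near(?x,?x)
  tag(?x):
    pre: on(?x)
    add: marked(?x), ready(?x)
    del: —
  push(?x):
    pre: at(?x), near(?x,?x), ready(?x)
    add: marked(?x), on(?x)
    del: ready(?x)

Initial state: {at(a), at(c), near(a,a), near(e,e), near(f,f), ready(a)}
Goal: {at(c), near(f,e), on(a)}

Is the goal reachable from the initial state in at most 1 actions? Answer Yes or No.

1. swap(e,f)  →  {at(a), at(c), near(a,a), near(f,e), near(f,f), on(e), ready(a)}
2. swap(a,c)  →  {at(a), at(c), near(c,a), near(f,e), near(f,f), on(a), on(e), ready(a)}
optimal plan length = 2; 2 > 1

No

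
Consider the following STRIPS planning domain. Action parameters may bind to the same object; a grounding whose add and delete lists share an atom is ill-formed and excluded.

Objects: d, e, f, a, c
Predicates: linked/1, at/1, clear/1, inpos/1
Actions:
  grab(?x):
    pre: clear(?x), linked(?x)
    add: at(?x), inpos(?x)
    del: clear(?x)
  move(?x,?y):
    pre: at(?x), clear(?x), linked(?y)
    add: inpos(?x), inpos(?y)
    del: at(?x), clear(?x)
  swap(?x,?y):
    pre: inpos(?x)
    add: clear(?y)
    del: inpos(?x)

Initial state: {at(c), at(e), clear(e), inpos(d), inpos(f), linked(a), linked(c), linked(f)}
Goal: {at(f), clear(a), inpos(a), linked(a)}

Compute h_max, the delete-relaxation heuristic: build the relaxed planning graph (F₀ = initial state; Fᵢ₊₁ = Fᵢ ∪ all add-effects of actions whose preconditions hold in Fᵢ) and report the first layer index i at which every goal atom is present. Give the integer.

2

F0 = init (8 atoms)
F1 = F0 ∪ {clear(a), clear(c), clear(d), clear(f), inpos(a), inpos(c), inpos(e)}  (15 atoms)
F2 = F1 ∪ {at(a), at(f)}  (17 atoms)
goal ⊆ F2  ⇒  h_max = 2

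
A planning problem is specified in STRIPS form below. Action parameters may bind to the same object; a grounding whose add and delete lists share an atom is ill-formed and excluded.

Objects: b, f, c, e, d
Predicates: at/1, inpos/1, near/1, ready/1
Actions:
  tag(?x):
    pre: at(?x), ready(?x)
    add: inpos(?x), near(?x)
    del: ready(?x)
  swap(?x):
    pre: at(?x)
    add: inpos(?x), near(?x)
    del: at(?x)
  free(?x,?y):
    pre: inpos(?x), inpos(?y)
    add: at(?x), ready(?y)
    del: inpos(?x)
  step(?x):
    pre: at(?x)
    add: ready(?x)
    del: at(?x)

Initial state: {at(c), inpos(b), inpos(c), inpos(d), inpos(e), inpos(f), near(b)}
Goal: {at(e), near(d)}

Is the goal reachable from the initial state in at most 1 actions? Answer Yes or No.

1. free(e,b)  →  {at(c), at(e), inpos(b), inpos(c), inpos(d), inpos(f), near(b), ready(b)}
2. free(d,b)  →  {at(c), at(d), at(e), inpos(b), inpos(c), inpos(f), near(b), ready(b)}
3. swap(d)  →  {at(c), at(e), inpos(b), inpos(c), inpos(d), inpos(f), near(b), near(d), ready(b)}
optimal plan length = 3; 3 > 1

No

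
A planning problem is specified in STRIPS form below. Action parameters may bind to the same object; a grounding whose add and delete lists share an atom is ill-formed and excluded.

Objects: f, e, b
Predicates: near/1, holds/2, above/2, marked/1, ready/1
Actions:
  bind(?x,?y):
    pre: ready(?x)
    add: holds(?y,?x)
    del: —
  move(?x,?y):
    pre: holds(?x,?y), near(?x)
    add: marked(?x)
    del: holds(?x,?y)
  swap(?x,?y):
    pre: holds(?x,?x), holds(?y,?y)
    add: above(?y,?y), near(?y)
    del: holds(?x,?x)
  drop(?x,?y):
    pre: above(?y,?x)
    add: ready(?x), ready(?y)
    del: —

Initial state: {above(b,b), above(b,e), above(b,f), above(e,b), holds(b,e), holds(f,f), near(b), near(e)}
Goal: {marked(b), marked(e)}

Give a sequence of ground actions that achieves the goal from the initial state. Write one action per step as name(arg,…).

move(b,e); drop(f,b); bind(f,e); move(e,f)

1. move(b,e)  →  {above(b,b), above(b,e), above(b,f), above(e,b), holds(f,f), marked(b), near(b), near(e)}
2. drop(f,b)  →  {above(b,b), above(b,e), above(b,f), above(e,b), holds(f,f), marked(b), near(b), near(e), ready(b), ready(f)}
3. bind(f,e)  →  {above(b,b), above(b,e), above(b,f), above(e,b), holds(e,f), holds(f,f), marked(b), near(b), near(e), ready(b), ready(f)}
4. move(e,f)  →  {above(b,b), above(b,e), above(b,f), above(e,b), holds(f,f), marked(b), marked(e), near(b), near(e), ready(b), ready(f)}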